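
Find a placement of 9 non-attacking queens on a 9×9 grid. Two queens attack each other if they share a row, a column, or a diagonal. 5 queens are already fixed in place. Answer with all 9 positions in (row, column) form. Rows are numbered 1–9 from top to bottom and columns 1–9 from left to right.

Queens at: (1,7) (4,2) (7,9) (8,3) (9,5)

(1,7) (2,1) (3,4) (4,2) (5,8) (6,6) (7,9) (8,3) (9,5)

Row 2: attacked by (1,7)→{6,7,8}; (4,2)→{2,4}; (7,9)→{4,9}; (8,3)→{3,9}; (9,5)→{5}. Safe: 1. Place at column 1.
Row 3: attacked by (1,7)→{5,7,9}; (2,1)→{1,2}; (4,2)→{1,2,3}; (7,9)→{5,9}; (8,3)→{3,8}; (9,5)→{5}. Safe: 4, 6. Place at column 4.
Row 5: attacked by (1,7)→{3,7}; (2,1)→{1,4}; (3,4)→{2,4,6}; (4,2)→{1,2,3}; (7,9)→{7,9}; (8,3)→{3,6}; (9,5)→{1,5,9}. Safe: 8. Place at column 8.
Row 6: attacked by (1,7)→{2,7}; (2,1)→{1,5}; (3,4)→{1,4,7}; (4,2)→{2,4}; (5,8)→{7,8,9}; (7,9)→{8,9}; (8,3)→{1,3,5}; (9,5)→{2,5,8}. Safe: 6. Place at column 6.
Columns [7, 1, 4, 2, 8, 6, 9, 3, 5], r−c [-6, 1, -1, 2, -3, 0, -2, 5, 4], r+c [8, 3, 7, 6, 13, 12, 16, 11, 14] are all distinct, so no two queens attack.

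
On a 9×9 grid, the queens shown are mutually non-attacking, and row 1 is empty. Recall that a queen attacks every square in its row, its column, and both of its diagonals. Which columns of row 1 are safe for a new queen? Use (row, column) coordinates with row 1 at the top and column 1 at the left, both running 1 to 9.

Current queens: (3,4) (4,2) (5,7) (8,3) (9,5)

columns 1, 8, 9

(3,4) attacks row 1 at column 4 and diagonals 2, 6.
(4,2) attacks row 1 at column 2 and diagonals 5.
(5,7) attacks row 1 at column 7 and diagonals 3.
(8,3) attacks row 1 at column 3.
(9,5) attacks row 1 at column 5.
Attacked columns: {2, 3, 4, 5, 6, 7}. Safe: {1, 8, 9}.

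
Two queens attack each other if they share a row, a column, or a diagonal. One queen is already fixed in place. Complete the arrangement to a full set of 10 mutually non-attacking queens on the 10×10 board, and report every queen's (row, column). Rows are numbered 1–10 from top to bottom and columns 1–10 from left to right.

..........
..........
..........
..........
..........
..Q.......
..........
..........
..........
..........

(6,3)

Row 1: attacked by (6,3)→{3,8}. Safe: 1, 2, 4, 5, 6, 7, 9, 10. Place at column 4.
Row 2: attacked by (1,4)→{3,4,5}; (6,3)→{3,7}. Safe: 1, 2, 6, 8, 9, 10. Place at column 2.
Row 3: attacked by (1,4)→{2,4,6}; (2,2)→{1,2,3}; (6,3)→{3,6}. Safe: 5, 7, 8, 9, 10. Place at column 7.
Row 4: attacked by (1,4)→{1,4,7}; (2,2)→{2,4}; (3,7)→{6,7,8}; (6,3)→{1,3,5}. Safe: 9, 10. Place at column 9.
Row 5: attacked by (1,4)→{4,8}; (2,2)→{2,5}; (3,7)→{5,7,9}; (4,9)→{8,9,10}; (6,3)→{2,3,4}. Safe: 1, 6. Place at column 6.
Row 7: attacked by (1,4)→{4,10}; (2,2)→{2,7}; (3,7)→{3,7}; (4,9)→{6,9}; (5,6)→{4,6,8}; (6,3)→{2,3,4}. Safe: 1, 5. Place at column 1.
Row 8: attacked by (1,4)→{4}; (2,2)→{2,8}; (3,7)→{2,7}; (4,9)→{5,9}; (5,6)→{3,6,9}; (6,3)→{1,3,5}; (7,1)→{1,2}. Safe: 10. Place at column 10.
Row 9: attacked by (1,4)→{4}; (2,2)→{2,9}; (3,7)→{1,7}; (4,9)→{4,9}; (5,6)→{2,6,10}; (6,3)→{3,6}; (7,1)→{1,3}; (8,10)→{9,10}. Safe: 5, 8. Place at column 8.
Row 10: attacked by (1,4)→{4}; (2,2)→{2,10}; (3,7)→{7}; (4,9)→{3,9}; (5,6)→{1,6}; (6,3)→{3,7}; (7,1)→{1,4}; (8,10)→{8,10}; (9,8)→{7,8,9}. Safe: 5. Place at column 5.
Columns [4, 2, 7, 9, 6, 3, 1, 10, 8, 5], r−c [-3, 0, -4, -5, -1, 3, 6, -2, 1, 5], r+c [5, 4, 10, 13, 11, 9, 8, 18, 17, 15] are all distinct, so no two queens attack.

(1,4) (2,2) (3,7) (4,9) (5,6) (6,3) (7,1) (8,10) (9,8) (10,5)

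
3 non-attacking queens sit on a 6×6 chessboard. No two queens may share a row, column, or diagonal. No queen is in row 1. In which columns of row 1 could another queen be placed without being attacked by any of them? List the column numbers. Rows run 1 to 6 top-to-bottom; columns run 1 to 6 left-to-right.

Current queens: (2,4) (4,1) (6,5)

columns 2, 6

(2,4) attacks row 1 at column 4 and diagonals 3, 5.
(4,1) attacks row 1 at column 1 and diagonals 4.
(6,5) attacks row 1 at column 5.
Attacked columns: {1, 3, 4, 5}. Safe: {2, 6}.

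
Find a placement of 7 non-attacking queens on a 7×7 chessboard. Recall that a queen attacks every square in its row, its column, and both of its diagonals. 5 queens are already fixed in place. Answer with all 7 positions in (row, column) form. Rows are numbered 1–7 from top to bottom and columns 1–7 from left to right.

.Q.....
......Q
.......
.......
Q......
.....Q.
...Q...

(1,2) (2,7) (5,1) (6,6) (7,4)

(1,2) (2,7) (3,5) (4,3) (5,1) (6,6) (7,4)

Row 3: attacked by (1,2)→{2,4}; (2,7)→{6,7}; (5,1)→{1,3}; (6,6)→{3,6}; (7,4)→{4}. Safe: 5. Place at column 5.
Row 4: attacked by (1,2)→{2,5}; (2,7)→{5,7}; (3,5)→{4,5,6}; (5,1)→{1,2}; (6,6)→{4,6}; (7,4)→{1,4,7}. Safe: 3. Place at column 3.
Columns [2, 7, 5, 3, 1, 6, 4], r−c [-1, -5, -2, 1, 4, 0, 3], r+c [3, 9, 8, 7, 6, 12, 11] are all distinct, so no two queens attack.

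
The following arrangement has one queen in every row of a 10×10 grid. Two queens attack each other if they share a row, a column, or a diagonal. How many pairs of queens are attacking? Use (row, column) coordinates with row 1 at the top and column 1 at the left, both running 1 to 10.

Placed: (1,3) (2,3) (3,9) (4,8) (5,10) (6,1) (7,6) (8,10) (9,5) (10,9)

6

Same column: (1,3)–(2,3) (column 3); (3,9)–(10,9) (column 9); (5,10)–(8,10) (column 10).
Same diagonal: (1,3)–(8,10) (|1−8| = |3−10| = 7); (3,9)–(4,8) (|3−4| = |9−8| = 1); (7,6)–(10,9) (|7−10| = |6−9| = 3).
Total attacking pairs: 6.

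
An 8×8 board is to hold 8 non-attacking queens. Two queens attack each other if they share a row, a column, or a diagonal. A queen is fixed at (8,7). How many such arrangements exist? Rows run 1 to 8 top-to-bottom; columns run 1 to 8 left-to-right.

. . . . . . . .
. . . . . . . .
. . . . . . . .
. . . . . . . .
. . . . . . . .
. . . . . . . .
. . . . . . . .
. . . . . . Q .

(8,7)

8

Branch on row 1: col 1 → 0; col 2 → 0; col 3 → 0; col 4 → 3; col 5 → 3; col 6 → 2; col 8 → 0.
Sum: 0 + 0 + 0 + 3 + 3 + 2 + 0 = 8.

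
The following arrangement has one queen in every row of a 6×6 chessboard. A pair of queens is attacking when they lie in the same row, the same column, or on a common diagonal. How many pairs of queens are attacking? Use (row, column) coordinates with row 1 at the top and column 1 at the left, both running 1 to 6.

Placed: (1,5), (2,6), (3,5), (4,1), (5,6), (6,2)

Same column: (1,5)–(3,5) (column 5); (2,6)–(5,6) (column 6).
Same diagonal: (1,5)–(2,6) (|1−2| = |5−6| = 1); (2,6)–(3,5) (|2−3| = |6−5| = 1); (2,6)–(6,2) (|2−6| = |6−2| = 4); (3,5)–(6,2) (|3−6| = |5−2| = 3).
Total attacking pairs: 6.

6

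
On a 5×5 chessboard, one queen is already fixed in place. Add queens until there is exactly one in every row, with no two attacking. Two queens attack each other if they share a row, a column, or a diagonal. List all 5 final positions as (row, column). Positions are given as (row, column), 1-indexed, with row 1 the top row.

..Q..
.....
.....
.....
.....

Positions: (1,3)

(1,3) (2,5) (3,2) (4,4) (5,1)

Row 2: attacked by (1,3)→{2,3,4}. Safe: 1, 5. Place at column 5.
Row 3: attacked by (1,3)→{1,3,5}; (2,5)→{4,5}. Safe: 2. Place at column 2.
Row 4: attacked by (1,3)→{3}; (2,5)→{3,5}; (3,2)→{1,2,3}. Safe: 4. Place at column 4.
Row 5: attacked by (1,3)→{3}; (2,5)→{2,5}; (3,2)→{2,4}; (4,4)→{3,4,5}. Safe: 1. Place at column 1.
Columns [3, 5, 2, 4, 1], r−c [-2, -3, 1, 0, 4], r+c [4, 7, 5, 8, 6] are all distinct, so no two queens attack.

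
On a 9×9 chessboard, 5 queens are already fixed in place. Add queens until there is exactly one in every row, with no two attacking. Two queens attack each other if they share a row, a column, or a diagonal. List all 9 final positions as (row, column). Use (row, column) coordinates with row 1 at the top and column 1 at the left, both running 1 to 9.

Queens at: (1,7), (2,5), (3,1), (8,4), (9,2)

Row 4: attacked by (1,7)→{4,7}; (2,5)→{3,5,7}; (3,1)→{1,2}; (8,4)→{4,8}; (9,2)→{2,7}. Safe: 6, 9. Place at column 6.
Row 5: attacked by (1,7)→{3,7}; (2,5)→{2,5,8}; (3,1)→{1,3}; (4,6)→{5,6,7}; (8,4)→{1,4,7}; (9,2)→{2,6}. Safe: 9. Place at column 9.
Row 6: attacked by (1,7)→{2,7}; (2,5)→{1,5,9}; (3,1)→{1,4}; (4,6)→{4,6,8}; (5,9)→{8,9}; (8,4)→{2,4,6}; (9,2)→{2,5}. Safe: 3. Place at column 3.
Row 7: attacked by (1,7)→{1,7}; (2,5)→{5}; (3,1)→{1,5}; (4,6)→{3,6,9}; (5,9)→{7,9}; (6,3)→{2,3,4}; (8,4)→{3,4,5}; (9,2)→{2,4}. Safe: 8. Place at column 8.
Columns [7, 5, 1, 6, 9, 3, 8, 4, 2], r−c [-6, -3, 2, -2, -4, 3, -1, 4, 7], r+c [8, 7, 4, 10, 14, 9, 15, 12, 11] are all distinct, so no two queens attack.

(1,7) (2,5) (3,1) (4,6) (5,9) (6,3) (7,8) (8,4) (9,2)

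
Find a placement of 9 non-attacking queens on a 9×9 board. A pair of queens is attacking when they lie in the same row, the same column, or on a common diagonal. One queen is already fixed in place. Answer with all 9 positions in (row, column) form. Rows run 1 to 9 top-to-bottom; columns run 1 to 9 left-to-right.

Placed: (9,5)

(1,2) (2,4) (3,7) (4,1) (5,3) (6,9) (7,6) (8,8) (9,5)

Row 1: attacked by (9,5)→{5}. Safe: 1, 2, 3, 4, 6, 7, 8, 9. Place at column 2.
Row 2: attacked by (1,2)→{1,2,3}; (9,5)→{5}. Safe: 4, 6, 7, 8, 9. Place at column 4.
Row 3: attacked by (1,2)→{2,4}; (2,4)→{3,4,5}; (9,5)→{5}. Safe: 1, 6, 7, 8, 9. Place at column 7.
Row 4: attacked by (1,2)→{2,5}; (2,4)→{2,4,6}; (3,7)→{6,7,8}; (9,5)→{5}. Safe: 1, 3, 9. Place at column 1.
Row 5: attacked by (1,2)→{2,6}; (2,4)→{1,4,7}; (3,7)→{5,7,9}; (4,1)→{1,2}; (9,5)→{1,5,9}. Safe: 3, 8. Place at column 3.
Row 6: attacked by (1,2)→{2,7}; (2,4)→{4,8}; (3,7)→{4,7}; (4,1)→{1,3}; (5,3)→{2,3,4}; (9,5)→{2,5,8}. Safe: 6, 9. Place at column 9.
Row 7: attacked by (1,2)→{2,8}; (2,4)→{4,9}; (3,7)→{3,7}; (4,1)→{1,4}; (5,3)→{1,3,5}; (6,9)→{8,9}; (9,5)→{3,5,7}. Safe: 6. Place at column 6.
Row 8: attacked by (1,2)→{2,9}; (2,4)→{4}; (3,7)→{2,7}; (4,1)→{1,5}; (5,3)→{3,6}; (6,9)→{7,9}; (7,6)→{5,6,7}; (9,5)→{4,5,6}. Safe: 8. Place at column 8.
Columns [2, 4, 7, 1, 3, 9, 6, 8, 5], r−c [-1, -2, -4, 3, 2, -3, 1, 0, 4], r+c [3, 6, 10, 5, 8, 15, 13, 16, 14] are all distinct, so no two queens attack.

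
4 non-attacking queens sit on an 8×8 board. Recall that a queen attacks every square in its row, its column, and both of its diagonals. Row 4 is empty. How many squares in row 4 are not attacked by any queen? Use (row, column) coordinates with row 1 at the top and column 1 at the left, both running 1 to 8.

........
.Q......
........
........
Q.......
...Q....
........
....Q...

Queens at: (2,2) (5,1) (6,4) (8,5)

(2,2) attacks row 4 at column 2 and diagonals 4.
(5,1) attacks row 4 at column 1 and diagonals 2.
(6,4) attacks row 4 at column 4 and diagonals 2, 6.
(8,5) attacks row 4 at column 5 and diagonals 1.
Attacked columns: {1, 2, 4, 5, 6}. Safe: {3, 7, 8}.

3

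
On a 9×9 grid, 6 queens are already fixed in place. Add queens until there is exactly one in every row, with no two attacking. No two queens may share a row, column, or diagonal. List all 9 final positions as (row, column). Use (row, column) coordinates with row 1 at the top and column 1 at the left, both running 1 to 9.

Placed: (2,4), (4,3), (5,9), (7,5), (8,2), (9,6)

Row 1: attacked by (2,4)→{3,4,5}; (4,3)→{3,6}; (5,9)→{5,9}; (7,5)→{5}; (8,2)→{2,9}; (9,6)→{6}. Safe: 1, 7, 8. Place at column 1.
Row 3: attacked by (1,1)→{1,3}; (2,4)→{3,4,5}; (4,3)→{2,3,4}; (5,9)→{7,9}; (7,5)→{1,5,9}; (8,2)→{2,7}; (9,6)→{6}. Safe: 8. Place at column 8.
Row 6: attacked by (1,1)→{1,6}; (2,4)→{4,8}; (3,8)→{5,8}; (4,3)→{1,3,5}; (5,9)→{8,9}; (7,5)→{4,5,6}; (8,2)→{2,4}; (9,6)→{3,6,9}. Safe: 7. Place at column 7.
Columns [1, 4, 8, 3, 9, 7, 5, 2, 6], r−c [0, -2, -5, 1, -4, -1, 2, 6, 3], r+c [2, 6, 11, 7, 14, 13, 12, 10, 15] are all distinct, so no two queens attack.

(1,1) (2,4) (3,8) (4,3) (5,9) (6,7) (7,5) (8,2) (9,6)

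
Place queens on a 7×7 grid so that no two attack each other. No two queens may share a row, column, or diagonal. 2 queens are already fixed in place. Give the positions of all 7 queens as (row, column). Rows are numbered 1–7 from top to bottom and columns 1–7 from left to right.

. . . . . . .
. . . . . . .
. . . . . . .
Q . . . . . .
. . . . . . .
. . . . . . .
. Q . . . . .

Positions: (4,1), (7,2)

(1,7) (2,5) (3,3) (4,1) (5,6) (6,4) (7,2)

Row 1: attacked by (4,1)→{1,4}; (7,2)→{2}. Safe: 3, 5, 6, 7. Place at column 7.
Row 2: attacked by (1,7)→{6,7}; (4,1)→{1,3}; (7,2)→{2,7}. Safe: 4, 5. Place at column 5.
Row 3: attacked by (1,7)→{5,7}; (2,5)→{4,5,6}; (4,1)→{1,2}; (7,2)→{2,6}. Safe: 3. Place at column 3.
Row 5: attacked by (1,7)→{3,7}; (2,5)→{2,5}; (3,3)→{1,3,5}; (4,1)→{1,2}; (7,2)→{2,4}. Safe: 6. Place at column 6.
Row 6: attacked by (1,7)→{2,7}; (2,5)→{1,5}; (3,3)→{3,6}; (4,1)→{1,3}; (5,6)→{5,6,7}; (7,2)→{1,2,3}. Safe: 4. Place at column 4.
Columns [7, 5, 3, 1, 6, 4, 2], r−c [-6, -3, 0, 3, -1, 2, 5], r+c [8, 7, 6, 5, 11, 10, 9] are all distinct, so no two queens attack.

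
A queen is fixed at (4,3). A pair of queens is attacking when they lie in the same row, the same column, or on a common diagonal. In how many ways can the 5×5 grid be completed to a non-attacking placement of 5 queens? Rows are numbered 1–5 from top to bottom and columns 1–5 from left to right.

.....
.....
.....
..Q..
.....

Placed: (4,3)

2

Branch on row 1: col 1 → 0; col 2 → 1; col 4 → 1; col 5 → 0.
Sum: 0 + 1 + 1 + 0 = 2.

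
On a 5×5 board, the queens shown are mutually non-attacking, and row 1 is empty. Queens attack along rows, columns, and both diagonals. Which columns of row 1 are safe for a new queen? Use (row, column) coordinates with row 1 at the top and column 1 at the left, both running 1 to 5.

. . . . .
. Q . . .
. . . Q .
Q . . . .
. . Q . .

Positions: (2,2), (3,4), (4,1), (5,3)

(2,2) attacks row 1 at column 2 and diagonals 1, 3.
(3,4) attacks row 1 at column 4 and diagonals 2.
(4,1) attacks row 1 at column 1 and diagonals 4.
(5,3) attacks row 1 at column 3.
Attacked columns: {1, 2, 3, 4}. Safe: {5}.

columns 5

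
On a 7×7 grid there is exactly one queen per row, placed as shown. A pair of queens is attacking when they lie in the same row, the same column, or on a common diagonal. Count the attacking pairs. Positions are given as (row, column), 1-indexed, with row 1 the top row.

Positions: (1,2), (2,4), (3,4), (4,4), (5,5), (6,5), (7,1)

7

Same column: (2,4)–(3,4) (column 4); (2,4)–(4,4) (column 4); (3,4)–(4,4) (column 4); (5,5)–(6,5) (column 5).
Same diagonal: (1,2)–(3,4) (|1−3| = |2−4| = 2); (4,4)–(5,5) (|4−5| = |4−5| = 1); (4,4)–(7,1) (|4−7| = |4−1| = 3).
Total attacking pairs: 7.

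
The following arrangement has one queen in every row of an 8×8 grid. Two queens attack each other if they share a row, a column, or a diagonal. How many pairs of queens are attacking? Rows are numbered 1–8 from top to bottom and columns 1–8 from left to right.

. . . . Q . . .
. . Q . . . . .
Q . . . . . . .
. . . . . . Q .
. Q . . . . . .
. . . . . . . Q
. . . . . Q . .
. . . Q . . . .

0

All columns are distinct and no two queens satisfy |Δrow| = |Δcol|, so no pair attacks.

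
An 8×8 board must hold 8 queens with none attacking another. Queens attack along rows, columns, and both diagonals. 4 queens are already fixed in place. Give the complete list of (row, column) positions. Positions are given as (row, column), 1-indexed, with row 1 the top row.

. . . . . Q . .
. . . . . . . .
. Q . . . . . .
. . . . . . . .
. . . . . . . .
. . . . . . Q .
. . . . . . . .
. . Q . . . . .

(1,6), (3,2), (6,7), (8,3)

(1,6) (2,8) (3,2) (4,4) (5,1) (6,7) (7,5) (8,3)

Row 2: attacked by (1,6)→{5,6,7}; (3,2)→{1,2,3}; (6,7)→{3,7}; (8,3)→{3}. Safe: 4, 8. Place at column 8.
Row 4: attacked by (1,6)→{3,6}; (2,8)→{6,8}; (3,2)→{1,2,3}; (6,7)→{5,7}; (8,3)→{3,7}. Safe: 4. Place at column 4.
Row 5: attacked by (1,6)→{2,6}; (2,8)→{5,8}; (3,2)→{2,4}; (4,4)→{3,4,5}; (6,7)→{6,7,8}; (8,3)→{3,6}. Safe: 1. Place at column 1.
Row 7: attacked by (1,6)→{6}; (2,8)→{3,8}; (3,2)→{2,6}; (4,4)→{1,4,7}; (5,1)→{1,3}; (6,7)→{6,7,8}; (8,3)→{2,3,4}. Safe: 5. Place at column 5.
Columns [6, 8, 2, 4, 1, 7, 5, 3], r−c [-5, -6, 1, 0, 4, -1, 2, 5], r+c [7, 10, 5, 8, 6, 13, 12, 11] are all distinct, so no two queens attack.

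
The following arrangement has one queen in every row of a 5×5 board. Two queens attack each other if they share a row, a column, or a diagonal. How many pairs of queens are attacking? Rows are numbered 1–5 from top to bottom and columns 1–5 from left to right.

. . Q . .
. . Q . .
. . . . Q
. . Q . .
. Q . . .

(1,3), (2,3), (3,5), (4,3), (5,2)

5

Same column: (1,3)–(2,3) (column 3); (1,3)–(4,3) (column 3); (2,3)–(4,3) (column 3).
Same diagonal: (1,3)–(3,5) (|1−3| = |3−5| = 2); (4,3)–(5,2) (|4−5| = |3−2| = 1).
Total attacking pairs: 5.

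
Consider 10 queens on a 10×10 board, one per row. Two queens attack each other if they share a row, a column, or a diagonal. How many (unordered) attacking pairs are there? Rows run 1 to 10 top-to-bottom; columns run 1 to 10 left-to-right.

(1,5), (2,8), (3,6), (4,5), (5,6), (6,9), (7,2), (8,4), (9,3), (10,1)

9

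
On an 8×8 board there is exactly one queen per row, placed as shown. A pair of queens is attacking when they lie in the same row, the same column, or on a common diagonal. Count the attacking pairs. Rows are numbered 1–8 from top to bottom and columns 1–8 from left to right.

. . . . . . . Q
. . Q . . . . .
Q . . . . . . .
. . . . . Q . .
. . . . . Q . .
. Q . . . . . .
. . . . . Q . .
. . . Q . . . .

Same column: (4,6)–(5,6) (column 6); (4,6)–(7,6) (column 6); (5,6)–(7,6) (column 6).
Same diagonal: (2,3)–(5,6) (|2−5| = |3−6| = 3); (6,2)–(8,4) (|6−8| = |2−4| = 2).
Total attacking pairs: 5.

5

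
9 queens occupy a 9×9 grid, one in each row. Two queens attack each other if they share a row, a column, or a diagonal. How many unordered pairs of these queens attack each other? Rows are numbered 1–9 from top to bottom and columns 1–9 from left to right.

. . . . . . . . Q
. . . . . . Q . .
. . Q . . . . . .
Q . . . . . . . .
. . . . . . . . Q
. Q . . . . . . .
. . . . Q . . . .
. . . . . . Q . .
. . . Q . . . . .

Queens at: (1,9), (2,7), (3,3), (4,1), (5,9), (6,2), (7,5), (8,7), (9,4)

2

Same column: (1,9)–(5,9) (column 9); (2,7)–(8,7) (column 7).
Total attacking pairs: 2.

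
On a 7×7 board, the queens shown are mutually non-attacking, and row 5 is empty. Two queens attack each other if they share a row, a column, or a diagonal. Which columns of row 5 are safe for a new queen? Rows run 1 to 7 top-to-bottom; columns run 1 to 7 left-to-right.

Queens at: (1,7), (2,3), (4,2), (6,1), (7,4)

columns 5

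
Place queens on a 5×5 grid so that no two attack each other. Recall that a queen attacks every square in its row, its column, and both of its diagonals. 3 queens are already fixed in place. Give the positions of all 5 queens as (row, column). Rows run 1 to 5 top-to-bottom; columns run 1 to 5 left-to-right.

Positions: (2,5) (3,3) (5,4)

(1,2) (2,5) (3,3) (4,1) (5,4)

Row 1: attacked by (2,5)→{4,5}; (3,3)→{1,3,5}; (5,4)→{4}. Safe: 2. Place at column 2.
Row 4: attacked by (1,2)→{2,5}; (2,5)→{3,5}; (3,3)→{2,3,4}; (5,4)→{3,4,5}. Safe: 1. Place at column 1.
Columns [2, 5, 3, 1, 4], r−c [-1, -3, 0, 3, 1], r+c [3, 7, 6, 5, 9] are all distinct, so no two queens attack.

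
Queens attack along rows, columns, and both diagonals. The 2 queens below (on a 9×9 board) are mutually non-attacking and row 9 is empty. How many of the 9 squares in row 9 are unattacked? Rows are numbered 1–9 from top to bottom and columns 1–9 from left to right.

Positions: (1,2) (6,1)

6

(1,2) attacks row 9 at column 2.
(6,1) attacks row 9 at column 1 and diagonals 4.
Attacked columns: {1, 2, 4}. Safe: {3, 5, 6, 7, 8, 9}.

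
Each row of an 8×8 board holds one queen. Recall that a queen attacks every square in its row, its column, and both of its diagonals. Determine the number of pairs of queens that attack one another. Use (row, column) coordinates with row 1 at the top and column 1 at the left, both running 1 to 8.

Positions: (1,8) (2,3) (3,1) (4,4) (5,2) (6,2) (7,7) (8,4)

5

Same column: (4,4)–(8,4) (column 4); (5,2)–(6,2) (column 2).
Same diagonal: (4,4)–(6,2) (|4−6| = |4−2| = 2); (4,4)–(7,7) (|4−7| = |4−7| = 3); (6,2)–(8,4) (|6−8| = |2−4| = 2).
Total attacking pairs: 5.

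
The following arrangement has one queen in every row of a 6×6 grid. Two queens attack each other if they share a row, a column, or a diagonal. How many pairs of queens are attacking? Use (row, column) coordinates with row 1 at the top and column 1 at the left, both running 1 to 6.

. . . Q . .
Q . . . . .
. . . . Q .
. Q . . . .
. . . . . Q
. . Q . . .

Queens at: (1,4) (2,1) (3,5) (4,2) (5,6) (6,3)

All columns are distinct and no two queens satisfy |Δrow| = |Δcol|, so no pair attacks.

0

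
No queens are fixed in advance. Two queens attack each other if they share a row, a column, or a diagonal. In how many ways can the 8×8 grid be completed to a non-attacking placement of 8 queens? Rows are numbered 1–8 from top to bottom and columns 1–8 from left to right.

92

Branch on row 1: col 1 → 4; col 2 → 8; col 3 → 16; col 4 → 18; col 5 → 18; col 6 → 16; col 7 → 8; col 8 → 4.
Sum: 4 + 8 + 16 + 18 + 18 + 16 + 8 + 4 = 92.
(This is the classic 8-queens count.)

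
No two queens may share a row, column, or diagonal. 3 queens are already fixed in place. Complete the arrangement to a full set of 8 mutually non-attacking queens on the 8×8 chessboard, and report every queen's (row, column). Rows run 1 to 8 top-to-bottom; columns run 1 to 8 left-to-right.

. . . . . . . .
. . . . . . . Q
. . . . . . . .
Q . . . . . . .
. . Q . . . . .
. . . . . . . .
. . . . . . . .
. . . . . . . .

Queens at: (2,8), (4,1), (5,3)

(1,2) (2,8) (3,6) (4,1) (5,3) (6,5) (7,7) (8,4)

Row 1: attacked by (2,8)→{7,8}; (4,1)→{1,4}; (5,3)→{3,7}. Safe: 2, 5, 6. Place at column 2.
Row 3: attacked by (1,2)→{2,4}; (2,8)→{7,8}; (4,1)→{1,2}; (5,3)→{1,3,5}. Safe: 6. Place at column 6.
Row 6: attacked by (1,2)→{2,7}; (2,8)→{4,8}; (3,6)→{3,6}; (4,1)→{1,3}; (5,3)→{2,3,4}. Safe: 5. Place at column 5.
Row 7: attacked by (1,2)→{2,8}; (2,8)→{3,8}; (3,6)→{2,6}; (4,1)→{1,4}; (5,3)→{1,3,5}; (6,5)→{4,5,6}. Safe: 7. Place at column 7.
Row 8: attacked by (1,2)→{2}; (2,8)→{2,8}; (3,6)→{1,6}; (4,1)→{1,5}; (5,3)→{3,6}; (6,5)→{3,5,7}; (7,7)→{6,7,8}. Safe: 4. Place at column 4.
Columns [2, 8, 6, 1, 3, 5, 7, 4], r−c [-1, -6, -3, 3, 2, 1, 0, 4], r+c [3, 10, 9, 5, 8, 11, 14, 12] are all distinct, so no two queens attack.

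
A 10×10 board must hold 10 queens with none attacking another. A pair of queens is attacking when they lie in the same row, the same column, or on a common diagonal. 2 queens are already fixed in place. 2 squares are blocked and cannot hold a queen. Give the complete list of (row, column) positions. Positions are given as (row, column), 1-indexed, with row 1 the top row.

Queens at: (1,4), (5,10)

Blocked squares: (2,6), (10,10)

Row 2: attacked by (1,4)→{3,4,5}; (5,10)→{7,10}. Blocked: 6. Safe: 1, 2, 8, 9. Place at column 1.
Row 3: attacked by (1,4)→{2,4,6}; (2,1)→{1,2}; (5,10)→{8,10}. Safe: 3, 5, 7, 9. Place at column 5.
Row 4: attacked by (1,4)→{1,4,7}; (2,1)→{1,3}; (3,5)→{4,5,6}; (5,10)→{9,10}. Safe: 2, 8. Place at column 8.
Row 6: attacked by (1,4)→{4,9}; (2,1)→{1,5}; (3,5)→{2,5,8}; (4,8)→{6,8,10}; (5,10)→{9,10}. Safe: 3, 7. Place at column 3.
Row 7: attacked by (1,4)→{4,10}; (2,1)→{1,6}; (3,5)→{1,5,9}; (4,8)→{5,8}; (5,10)→{8,10}; (6,3)→{2,3,4}. Safe: 7. Place at column 7.
Row 8: attacked by (1,4)→{4}; (2,1)→{1,7}; (3,5)→{5,10}; (4,8)→{4,8}; (5,10)→{7,10}; (6,3)→{1,3,5}; (7,7)→{6,7,8}. Safe: 2, 9. Place at column 9.
Row 9: attacked by (1,4)→{4}; (2,1)→{1,8}; (3,5)→{5}; (4,8)→{3,8}; (5,10)→{6,10}; (6,3)→{3,6}; (7,7)→{5,7,9}; (8,9)→{8,9,10}. Safe: 2. Place at column 2.
Row 10: attacked by (1,4)→{4}; (2,1)→{1,9}; (3,5)→{5}; (4,8)→{2,8}; (5,10)→{5,10}; (6,3)→{3,7}; (7,7)→{4,7,10}; (8,9)→{7,9}; (9,2)→{1,2,3}. Blocked: 10. Safe: 6. Place at column 6.
Columns [4, 1, 5, 8, 10, 3, 7, 9, 2, 6], r−c [-3, 1, -2, -4, -5, 3, 0, -1, 7, 4], r+c [5, 3, 8, 12, 15, 9, 14, 17, 11, 16] are all distinct, so no two queens attack.

(1,4) (2,1) (3,5) (4,8) (5,10) (6,3) (7,7) (8,9) (9,2) (10,6)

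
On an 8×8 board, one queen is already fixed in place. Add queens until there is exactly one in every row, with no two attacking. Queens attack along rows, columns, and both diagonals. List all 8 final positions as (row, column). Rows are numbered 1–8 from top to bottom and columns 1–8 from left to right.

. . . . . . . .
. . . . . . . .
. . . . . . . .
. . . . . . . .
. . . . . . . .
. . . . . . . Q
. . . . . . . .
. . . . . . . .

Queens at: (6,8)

Row 1: attacked by (6,8)→{3,8}. Safe: 1, 2, 4, 5, 6, 7. Place at column 4.
Row 2: attacked by (1,4)→{3,4,5}; (6,8)→{4,8}. Safe: 1, 2, 6, 7. Place at column 2.
Row 3: attacked by (1,4)→{2,4,6}; (2,2)→{1,2,3}; (6,8)→{5,8}. Safe: 7. Place at column 7.
Row 4: attacked by (1,4)→{1,4,7}; (2,2)→{2,4}; (3,7)→{6,7,8}; (6,8)→{6,8}. Safe: 3, 5. Place at column 5.
Row 5: attacked by (1,4)→{4,8}; (2,2)→{2,5}; (3,7)→{5,7}; (4,5)→{4,5,6}; (6,8)→{7,8}. Safe: 1, 3. Place at column 1.
Row 7: attacked by (1,4)→{4}; (2,2)→{2,7}; (3,7)→{3,7}; (4,5)→{2,5,8}; (5,1)→{1,3}; (6,8)→{7,8}. Safe: 6. Place at column 6.
Row 8: attacked by (1,4)→{4}; (2,2)→{2,8}; (3,7)→{2,7}; (4,5)→{1,5}; (5,1)→{1,4}; (6,8)→{6,8}; (7,6)→{5,6,7}. Safe: 3. Place at column 3.
Columns [4, 2, 7, 5, 1, 8, 6, 3], r−c [-3, 0, -4, -1, 4, -2, 1, 5], r+c [5, 4, 10, 9, 6, 14, 13, 11] are all distinct, so no two queens attack.

(1,4) (2,2) (3,7) (4,5) (5,1) (6,8) (7,6) (8,3)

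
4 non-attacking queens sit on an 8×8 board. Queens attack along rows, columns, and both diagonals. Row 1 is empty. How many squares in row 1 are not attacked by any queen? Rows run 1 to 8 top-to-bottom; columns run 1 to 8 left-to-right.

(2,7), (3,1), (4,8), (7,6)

2

(2,7) attacks row 1 at column 7 and diagonals 6, 8.
(3,1) attacks row 1 at column 1 and diagonals 3.
(4,8) attacks row 1 at column 8 and diagonals 5.
(7,6) attacks row 1 at column 6.
Attacked columns: {1, 3, 5, 6, 7, 8}. Safe: {2, 4}.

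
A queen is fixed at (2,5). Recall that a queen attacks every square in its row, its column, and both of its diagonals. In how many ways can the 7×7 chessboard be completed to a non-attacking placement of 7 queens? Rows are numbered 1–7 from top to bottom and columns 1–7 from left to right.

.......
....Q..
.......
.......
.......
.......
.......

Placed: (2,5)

6

Branch on row 1: col 1 → 1; col 2 → 3; col 3 → 1; col 7 → 1.
Sum: 1 + 3 + 1 + 1 = 6.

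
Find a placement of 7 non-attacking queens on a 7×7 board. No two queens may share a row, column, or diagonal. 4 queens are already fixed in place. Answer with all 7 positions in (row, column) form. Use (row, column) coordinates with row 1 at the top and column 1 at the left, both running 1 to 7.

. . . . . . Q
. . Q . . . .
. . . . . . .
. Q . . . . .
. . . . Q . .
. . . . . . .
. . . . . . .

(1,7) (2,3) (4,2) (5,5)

Row 3: attacked by (1,7)→{5,7}; (2,3)→{2,3,4}; (4,2)→{1,2,3}; (5,5)→{3,5,7}. Safe: 6. Place at column 6.
Row 6: attacked by (1,7)→{2,7}; (2,3)→{3,7}; (3,6)→{3,6}; (4,2)→{2,4}; (5,5)→{4,5,6}. Safe: 1. Place at column 1.
Row 7: attacked by (1,7)→{1,7}; (2,3)→{3}; (3,6)→{2,6}; (4,2)→{2,5}; (5,5)→{3,5,7}; (6,1)→{1,2}. Safe: 4. Place at column 4.
Columns [7, 3, 6, 2, 5, 1, 4], r−c [-6, -1, -3, 2, 0, 5, 3], r+c [8, 5, 9, 6, 10, 7, 11] are all distinct, so no two queens attack.

(1,7) (2,3) (3,6) (4,2) (5,5) (6,1) (7,4)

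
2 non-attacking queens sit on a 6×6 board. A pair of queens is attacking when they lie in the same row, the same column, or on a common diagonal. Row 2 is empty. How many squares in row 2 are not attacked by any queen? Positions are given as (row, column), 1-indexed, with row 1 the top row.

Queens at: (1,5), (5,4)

(1,5) attacks row 2 at column 5 and diagonals 4, 6.
(5,4) attacks row 2 at column 4 and diagonals 1.
Attacked columns: {1, 4, 5, 6}. Safe: {2, 3}.

2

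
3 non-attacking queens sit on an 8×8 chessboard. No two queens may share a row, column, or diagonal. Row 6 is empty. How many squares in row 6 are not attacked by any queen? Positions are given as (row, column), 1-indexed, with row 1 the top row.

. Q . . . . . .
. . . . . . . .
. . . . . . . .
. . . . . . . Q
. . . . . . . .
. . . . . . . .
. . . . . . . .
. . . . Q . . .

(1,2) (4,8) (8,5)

2

(1,2) attacks row 6 at column 2 and diagonals 7.
(4,8) attacks row 6 at column 8 and diagonals 6.
(8,5) attacks row 6 at column 5 and diagonals 3, 7.
Attacked columns: {2, 3, 5, 6, 7, 8}. Safe: {1, 4}.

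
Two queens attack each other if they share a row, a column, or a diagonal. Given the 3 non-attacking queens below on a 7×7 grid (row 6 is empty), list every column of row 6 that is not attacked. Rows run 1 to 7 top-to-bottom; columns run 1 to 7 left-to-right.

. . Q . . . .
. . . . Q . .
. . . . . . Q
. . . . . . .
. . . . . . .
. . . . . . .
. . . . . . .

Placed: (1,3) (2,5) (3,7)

(1,3) attacks row 6 at column 3.
(2,5) attacks row 6 at column 5 and diagonals 1.
(3,7) attacks row 6 at column 7 and diagonals 4.
Attacked columns: {1, 3, 4, 5, 7}. Safe: {2, 6}.

columns 2, 6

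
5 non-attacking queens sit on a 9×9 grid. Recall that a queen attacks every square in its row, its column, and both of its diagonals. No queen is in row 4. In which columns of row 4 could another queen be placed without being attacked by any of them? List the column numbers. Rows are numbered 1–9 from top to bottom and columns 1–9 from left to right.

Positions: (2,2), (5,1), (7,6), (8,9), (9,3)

columns 7

(2,2) attacks row 4 at column 2 and diagonals 4.
(5,1) attacks row 4 at column 1 and diagonals 2.
(7,6) attacks row 4 at column 6 and diagonals 3, 9.
(8,9) attacks row 4 at column 9 and diagonals 5.
(9,3) attacks row 4 at column 3 and diagonals 8.
Attacked columns: {1, 2, 3, 4, 5, 6, 8, 9}. Safe: {7}.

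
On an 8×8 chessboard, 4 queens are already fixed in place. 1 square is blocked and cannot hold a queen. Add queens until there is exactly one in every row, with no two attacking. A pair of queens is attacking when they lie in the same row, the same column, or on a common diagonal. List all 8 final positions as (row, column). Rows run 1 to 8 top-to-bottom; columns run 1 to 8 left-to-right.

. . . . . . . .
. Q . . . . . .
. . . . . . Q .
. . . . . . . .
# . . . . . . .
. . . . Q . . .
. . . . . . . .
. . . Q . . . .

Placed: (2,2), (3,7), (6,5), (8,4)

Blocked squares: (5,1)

(1,6) (2,2) (3,7) (4,1) (5,3) (6,5) (7,8) (8,4)

Row 1: attacked by (2,2)→{1,2,3}; (3,7)→{5,7}; (6,5)→{5}; (8,4)→{4}. Safe: 6, 8. Place at column 6.
Row 4: attacked by (1,6)→{3,6}; (2,2)→{2,4}; (3,7)→{6,7,8}; (6,5)→{3,5,7}; (8,4)→{4,8}. Safe: 1. Place at column 1.
Row 5: attacked by (1,6)→{2,6}; (2,2)→{2,5}; (3,7)→{5,7}; (4,1)→{1,2}; (6,5)→{4,5,6}; (8,4)→{1,4,7}. Blocked: 1. Safe: 3, 8. Place at column 3.
Row 7: attacked by (1,6)→{6}; (2,2)→{2,7}; (3,7)→{3,7}; (4,1)→{1,4}; (5,3)→{1,3,5}; (6,5)→{4,5,6}; (8,4)→{3,4,5}. Safe: 8. Place at column 8.
Columns [6, 2, 7, 1, 3, 5, 8, 4], r−c [-5, 0, -4, 3, 2, 1, -1, 4], r+c [7, 4, 10, 5, 8, 11, 15, 12] are all distinct, so no two queens attack.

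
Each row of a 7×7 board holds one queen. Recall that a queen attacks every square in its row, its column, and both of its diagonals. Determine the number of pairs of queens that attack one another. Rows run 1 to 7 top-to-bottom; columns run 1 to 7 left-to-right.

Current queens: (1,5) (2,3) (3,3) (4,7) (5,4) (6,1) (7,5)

Same column: (1,5)–(7,5) (column 5); (2,3)–(3,3) (column 3).
Same diagonal: (1,5)–(3,3) (|1−3| = |5−3| = 2).
Total attacking pairs: 3.

3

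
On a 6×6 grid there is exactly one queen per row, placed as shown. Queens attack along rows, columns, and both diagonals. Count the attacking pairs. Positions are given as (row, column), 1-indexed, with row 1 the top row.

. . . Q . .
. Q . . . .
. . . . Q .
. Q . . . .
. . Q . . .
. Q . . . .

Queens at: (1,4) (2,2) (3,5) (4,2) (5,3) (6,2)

Same column: (2,2)–(4,2) (column 2); (2,2)–(6,2) (column 2); (4,2)–(6,2) (column 2).
Same diagonal: (3,5)–(5,3) (|3−5| = |5−3| = 2); (3,5)–(6,2) (|3−6| = |5−2| = 3); (4,2)–(5,3) (|4−5| = |2−3| = 1); (5,3)–(6,2) (|5−6| = |3−2| = 1).
Total attacking pairs: 7.

7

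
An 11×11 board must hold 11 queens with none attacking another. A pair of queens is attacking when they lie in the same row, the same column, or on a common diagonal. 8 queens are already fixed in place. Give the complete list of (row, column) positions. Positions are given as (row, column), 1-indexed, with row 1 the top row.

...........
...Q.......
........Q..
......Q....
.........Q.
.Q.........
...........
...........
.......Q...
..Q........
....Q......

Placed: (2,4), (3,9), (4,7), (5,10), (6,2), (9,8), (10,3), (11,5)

Row 1: attacked by (2,4)→{3,4,5}; (3,9)→{7,9,11}; (4,7)→{4,7,10}; (5,10)→{6,10}; (6,2)→{2,7}; (9,8)→{8}; (10,3)→{3}; (11,5)→{5}. Safe: 1. Place at column 1.
Row 7: attacked by (1,1)→{1,7}; (2,4)→{4,9}; (3,9)→{5,9}; (4,7)→{4,7,10}; (5,10)→{8,10}; (6,2)→{1,2,3}; (9,8)→{6,8,10}; (10,3)→{3,6}; (11,5)→{1,5,9}. Safe: 11. Place at column 11.
Row 8: attacked by (1,1)→{1,8}; (2,4)→{4,10}; (3,9)→{4,9}; (4,7)→{3,7,11}; (5,10)→{7,10}; (6,2)→{2,4}; (7,11)→{10,11}; (9,8)→{7,8,9}; (10,3)→{1,3,5}; (11,5)→{2,5,8}. Safe: 6. Place at column 6.
Columns [1, 4, 9, 7, 10, 2, 11, 6, 8, 3, 5], r−c [0, -2, -6, -3, -5, 4, -4, 2, 1, 7, 6], r+c [2, 6, 12, 11, 15, 8, 18, 14, 17, 13, 16] are all distinct, so no two queens attack.

(1,1) (2,4) (3,9) (4,7) (5,10) (6,2) (7,11) (8,6) (9,8) (10,3) (11,5)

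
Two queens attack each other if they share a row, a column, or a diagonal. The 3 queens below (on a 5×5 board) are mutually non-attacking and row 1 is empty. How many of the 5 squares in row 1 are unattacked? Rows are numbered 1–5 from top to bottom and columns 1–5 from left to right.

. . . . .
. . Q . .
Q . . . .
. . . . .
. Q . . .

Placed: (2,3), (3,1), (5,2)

1

(2,3) attacks row 1 at column 3 and diagonals 2, 4.
(3,1) attacks row 1 at column 1 and diagonals 3.
(5,2) attacks row 1 at column 2.
Attacked columns: {1, 2, 3, 4}. Safe: {5}.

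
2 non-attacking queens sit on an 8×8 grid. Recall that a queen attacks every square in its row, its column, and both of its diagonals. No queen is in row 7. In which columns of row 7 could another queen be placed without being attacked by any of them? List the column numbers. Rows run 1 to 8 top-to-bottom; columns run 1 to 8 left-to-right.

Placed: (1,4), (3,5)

(1,4) attacks row 7 at column 4.
(3,5) attacks row 7 at column 5 and diagonals 1.
Attacked columns: {1, 4, 5}. Safe: {2, 3, 6, 7, 8}.

columns 2, 3, 6, 7, 8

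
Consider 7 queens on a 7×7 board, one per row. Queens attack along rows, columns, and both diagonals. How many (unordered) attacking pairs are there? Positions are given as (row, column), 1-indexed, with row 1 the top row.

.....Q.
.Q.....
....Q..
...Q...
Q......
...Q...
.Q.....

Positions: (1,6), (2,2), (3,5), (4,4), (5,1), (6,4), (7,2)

Same column: (2,2)–(7,2) (column 2); (4,4)–(6,4) (column 4).
Same diagonal: (2,2)–(4,4) (|2−4| = |2−4| = 2); (3,5)–(4,4) (|3−4| = |5−4| = 1).
Total attacking pairs: 4.

4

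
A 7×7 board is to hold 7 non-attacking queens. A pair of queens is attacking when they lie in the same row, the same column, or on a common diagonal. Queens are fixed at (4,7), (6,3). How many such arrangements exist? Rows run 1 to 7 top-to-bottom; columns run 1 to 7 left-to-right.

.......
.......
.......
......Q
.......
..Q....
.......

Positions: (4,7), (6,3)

Branch on row 1: col 1 → 0; col 2 → 1; col 5 → 0; col 6 → 1.
Sum: 0 + 1 + 0 + 1 = 2.

2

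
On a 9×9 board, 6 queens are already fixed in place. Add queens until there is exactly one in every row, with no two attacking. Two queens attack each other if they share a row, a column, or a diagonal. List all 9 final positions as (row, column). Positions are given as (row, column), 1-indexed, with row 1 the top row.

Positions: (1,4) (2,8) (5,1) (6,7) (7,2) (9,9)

(1,4) (2,8) (3,5) (4,3) (5,1) (6,7) (7,2) (8,6) (9,9)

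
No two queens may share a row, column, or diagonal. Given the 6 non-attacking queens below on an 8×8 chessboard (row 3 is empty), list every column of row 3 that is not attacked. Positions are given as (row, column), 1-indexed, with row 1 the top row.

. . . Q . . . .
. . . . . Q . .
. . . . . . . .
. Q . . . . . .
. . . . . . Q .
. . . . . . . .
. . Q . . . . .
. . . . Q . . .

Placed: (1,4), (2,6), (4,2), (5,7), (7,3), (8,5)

columns 8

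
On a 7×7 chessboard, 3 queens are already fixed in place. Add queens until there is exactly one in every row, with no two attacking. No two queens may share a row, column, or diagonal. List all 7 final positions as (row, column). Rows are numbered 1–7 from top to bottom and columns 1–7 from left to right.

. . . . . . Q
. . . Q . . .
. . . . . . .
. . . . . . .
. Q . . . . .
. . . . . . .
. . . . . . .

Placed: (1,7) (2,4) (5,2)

Row 3: attacked by (1,7)→{5,7}; (2,4)→{3,4,5}; (5,2)→{2,4}. Safe: 1, 6. Place at column 1.
Row 4: attacked by (1,7)→{4,7}; (2,4)→{2,4,6}; (3,1)→{1,2}; (5,2)→{1,2,3}. Safe: 5. Place at column 5.
Row 6: attacked by (1,7)→{2,7}; (2,4)→{4}; (3,1)→{1,4}; (4,5)→{3,5,7}; (5,2)→{1,2,3}. Safe: 6. Place at column 6.
Row 7: attacked by (1,7)→{1,7}; (2,4)→{4}; (3,1)→{1,5}; (4,5)→{2,5}; (5,2)→{2,4}; (6,6)→{5,6,7}. Safe: 3. Place at column 3.
Columns [7, 4, 1, 5, 2, 6, 3], r−c [-6, -2, 2, -1, 3, 0, 4], r+c [8, 6, 4, 9, 7, 12, 10] are all distinct, so no two queens attack.

(1,7) (2,4) (3,1) (4,5) (5,2) (6,6) (7,3)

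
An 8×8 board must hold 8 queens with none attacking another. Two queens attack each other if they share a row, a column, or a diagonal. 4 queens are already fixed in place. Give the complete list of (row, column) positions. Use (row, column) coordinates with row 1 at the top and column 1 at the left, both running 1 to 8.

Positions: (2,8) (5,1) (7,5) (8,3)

(1,6) (2,8) (3,2) (4,4) (5,1) (6,7) (7,5) (8,3)

Row 1: attacked by (2,8)→{7,8}; (5,1)→{1,5}; (7,5)→{5}; (8,3)→{3}. Safe: 2, 4, 6. Place at column 6.
Row 3: attacked by (1,6)→{4,6,8}; (2,8)→{7,8}; (5,1)→{1,3}; (7,5)→{1,5}; (8,3)→{3,8}. Safe: 2. Place at column 2.
Row 4: attacked by (1,6)→{3,6}; (2,8)→{6,8}; (3,2)→{1,2,3}; (5,1)→{1,2}; (7,5)→{2,5,8}; (8,3)→{3,7}. Safe: 4. Place at column 4.
Row 6: attacked by (1,6)→{1,6}; (2,8)→{4,8}; (3,2)→{2,5}; (4,4)→{2,4,6}; (5,1)→{1,2}; (7,5)→{4,5,6}; (8,3)→{1,3,5}. Safe: 7. Place at column 7.
Columns [6, 8, 2, 4, 1, 7, 5, 3], r−c [-5, -6, 1, 0, 4, -1, 2, 5], r+c [7, 10, 5, 8, 6, 13, 12, 11] are all distinct, so no two queens attack.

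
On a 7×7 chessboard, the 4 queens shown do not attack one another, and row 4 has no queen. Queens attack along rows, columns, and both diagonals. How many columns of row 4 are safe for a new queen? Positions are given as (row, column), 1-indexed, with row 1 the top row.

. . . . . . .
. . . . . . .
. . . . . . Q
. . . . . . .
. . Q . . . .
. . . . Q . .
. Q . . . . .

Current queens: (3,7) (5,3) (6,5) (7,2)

(3,7) attacks row 4 at column 7 and diagonals 6.
(5,3) attacks row 4 at column 3 and diagonals 2, 4.
(6,5) attacks row 4 at column 5 and diagonals 3, 7.
(7,2) attacks row 4 at column 2 and diagonals 5.
Attacked columns: {2, 3, 4, 5, 6, 7}. Safe: {1}.

1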